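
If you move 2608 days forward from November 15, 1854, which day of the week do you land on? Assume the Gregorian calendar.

Nov 15, 1854 is a Wednesday.
2608 mod 7 = 4, so 2608 days after a Wednesday is Wednesday + 4 = Sunday.

Sunday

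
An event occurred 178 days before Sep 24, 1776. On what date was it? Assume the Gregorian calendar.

−24 → Aug 31, 1776 (end of Aug, 31 days; 154 left).
−31 → Jul 31, 1776 (end of Jul, 31 days; 123 left).
−31 → Jun 30, 1776 (end of Jun, 30 days; 92 left).
−30 → May 31, 1776 (end of May, 31 days; 62 left).
−31 → Apr 30, 1776 (end of Apr, 30 days; 31 left).
−30 → Mar 31, 1776 (end of Mar, 31 days; 1 left).
−1 → Mar 30, 1776.

March 30, 1776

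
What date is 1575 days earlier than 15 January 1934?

−365 (one year) → Jan 15, 1933 (1210 left).
−366 (one year; includes Feb 29, 1932) → Jan 15, 1932 (844 left).
−365 (one year) → Jan 15, 1931 (479 left).
−365 (one year) → Jan 15, 1930 (114 left).
−15 → Dec 31, 1929 (end of Dec, 31 days; 99 left).
−31 → Nov 30, 1929 (end of Nov, 30 days; 68 left).
−30 → Oct 31, 1929 (end of Oct, 31 days; 38 left).
−31 → Sep 30, 1929 (end of Sep, 30 days; 7 left).
−7 → Sep 23, 1929.

September 23, 1929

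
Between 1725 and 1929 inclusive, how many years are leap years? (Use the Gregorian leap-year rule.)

Multiples of 4 in [1725,1929]: 51.
Of those, multiples of 100: 2 (not leap unless ÷400).
Multiples of 400: 0.
Leap years = 51 − 2 + 0 = 49.

49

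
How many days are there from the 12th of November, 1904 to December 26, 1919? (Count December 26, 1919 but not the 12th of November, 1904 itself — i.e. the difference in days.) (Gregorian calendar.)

Nov 12, 1904 → Nov 12, 1905: 365 days.
Nov 12, 1905 → Nov 12, 1906: 365 days.
Nov 12, 1906 → Nov 12, 1907: 365 days.
Nov 12, 1907 → Nov 12, 1908: 366 days (Feb 29, 1908 is in that span).
Nov 12, 1908 → Nov 12, 1909: 365 days.
Nov 12, 1909 → Nov 12, 1910: 365 days.
Nov 12, 1910 → Nov 12, 1911: 365 days.
Nov 12, 1911 → Nov 12, 1912: 366 days (Feb 29, 1912 is in that span).
Nov 12, 1912 → Nov 12, 1913: 365 days.
Nov 12, 1913 → Nov 12, 1914: 365 days.
Nov 12, 1914 → Nov 12, 1915: 365 days.
Nov 12, 1915 → Nov 12, 1916: 366 days (Feb 29, 1916 is in that span).
Nov 12, 1916 → Nov 12, 1917: 365 days.
Nov 12, 1917 → Nov 12, 1918: 365 days.
Nov 12, 1918 → Nov 12, 1919: 365 days.
Nov 12, 1919 → Dec 12, 1919: 30 days (November has 30).
Dec 12, 1919 → Dec 26, 1919: 14 days.
Total: 5522 days.

5522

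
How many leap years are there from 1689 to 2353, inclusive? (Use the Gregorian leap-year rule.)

Multiples of 4 in [1689,2353]: 166.
Of those, multiples of 100: 7 (not leap unless ÷400).
Multiples of 400: 1.
Leap years = 166 − 7 + 1 = 160.

160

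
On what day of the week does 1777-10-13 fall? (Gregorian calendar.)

Monday

Doomsday rule: the anchor day for the 1700s is Sunday. For year 77: 77÷12 = 6 r 5, and 5÷4 = 1, so 6+5+1 = 12.
Sunday + 12 ≡ Friday — that's 1777's doomsday.
In October the doomsday date is Oct 10.
Oct 13 is 3 days after Oct 10; 3 mod 7 = 3, so Friday + 3 = Monday.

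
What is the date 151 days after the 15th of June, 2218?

November 13, 2218

Jun has 30 days: +16 → Jul 1, 2218 (135 left).
Jul has 31 days: +31 → Aug 1, 2218 (104 left).
Aug has 31 days: +31 → Sep 1, 2218 (73 left).
Sep has 30 days: +30 → Oct 1, 2218 (43 left).
Oct has 31 days: +31 → Nov 1, 2218 (12 left).
+12 → Nov 13, 2218.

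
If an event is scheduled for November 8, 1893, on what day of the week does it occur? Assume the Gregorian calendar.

Doomsday rule: the anchor day for the 1800s is Friday. For year 93: 93÷12 = 7 r 9, and 9÷4 = 2, so 7+9+2 = 18.
Friday + 18 ≡ Tuesday — that's 1893's doomsday.
In November the doomsday date is Nov 7.
Nov 8 is 1 day after Nov 7; 1 mod 7 = 1, so Tuesday + 1 = Wednesday.

Wednesday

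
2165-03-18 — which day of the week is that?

Doomsday rule: the anchor day for the 2100s is Sunday. For year 65: 65÷12 = 5 r 5, and 5÷4 = 1, so 5+5+1 = 11.
Sunday + 11 ≡ Thursday — that's 2165's doomsday.
In March the doomsday date is Mar 14.
Mar 18 is 4 days after Mar 14; 4 mod 7 = 4, so Thursday + 4 = Monday.

Monday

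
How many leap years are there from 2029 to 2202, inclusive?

Multiples of 4 in [2029,2202]: 43.
Of those, multiples of 100: 2 (not leap unless ÷400).
Multiples of 400: 0.
Leap years = 43 − 2 + 0 = 41.

41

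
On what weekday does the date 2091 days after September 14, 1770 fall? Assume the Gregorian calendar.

Wednesday

First find the weekday of Sep 14, 1770. Doomsday rule: the anchor day for the 1700s is Sunday. For year 70: 70÷12 = 5 r 10, and 10÷4 = 2, so 5+10+2 = 17.
Sunday + 17 ≡ Wednesday — that's 1770's doomsday.
In September the doomsday date is Sep 5.
Sep 14 is 9 days after Sep 5; 9 mod 7 = 2, so Wednesday + 2 = Friday.
2091 mod 7 = 5, so 2091 days after a Friday is Friday + 5 = Wednesday.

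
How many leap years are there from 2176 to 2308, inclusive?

32

Multiples of 4 in [2176,2308]: 34.
Of those, multiples of 100: 2 (not leap unless ÷400).
Multiples of 400: 0.
Leap years = 34 − 2 + 0 = 32.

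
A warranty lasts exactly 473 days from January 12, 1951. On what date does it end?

+365 (one year) → Jan 12, 1952 (108 left).
Jan has 31 days: +20 → Feb 1, 1952 (88 left).
Feb has 29 days: +29 → Mar 1, 1952 (59 left).
Mar has 31 days: +31 → Apr 1, 1952 (28 left).
+28 → Apr 29, 1952.

April 29, 1952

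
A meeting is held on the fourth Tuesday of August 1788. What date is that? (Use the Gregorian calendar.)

August 1, 1788 is a Friday.
The first Tuesday is therefore August 5 (4 days later).
The fourth Tuesday is 5 + 3×7 = August 26.

August 26, 1788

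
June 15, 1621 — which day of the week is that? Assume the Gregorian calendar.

Tuesday

Doomsday rule: the anchor day for the 1600s is Tuesday. For year 21: 21÷12 = 1 r 9, and 9÷4 = 2, so 1+9+2 = 12.
Tuesday + 12 ≡ Sunday — that's 1621's doomsday.
In June the doomsday date is Jun 6.
Jun 15 is 9 days after Jun 6; 9 mod 7 = 2, so Sunday + 2 = Tuesday.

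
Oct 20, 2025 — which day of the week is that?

January 1, 2025 is a Wednesday.
Jan 1, 2025 → Feb 1, 2025: 31 days (January has 31).
Feb 1, 2025 → Mar 1, 2025: 28 days (February has 28).
Mar 1, 2025 → Apr 1, 2025: 31 days (March has 31).
Apr 1, 2025 → May 1, 2025: 30 days (April has 30).
May 1, 2025 → Jun 1, 2025: 31 days (May has 31).
Jun 1, 2025 → Jul 1, 2025: 30 days (June has 30).
Jul 1, 2025 → Aug 1, 2025: 31 days (July has 31).
Aug 1, 2025 → Sep 1, 2025: 31 days (August has 31).
Sep 1, 2025 → Oct 1, 2025: 30 days (September has 30).
Oct 1, 2025 → Oct 20, 2025: 19 days.
Total: 292 days.
292 mod 7 = 5, so Wednesday + 5 = Monday.

Monday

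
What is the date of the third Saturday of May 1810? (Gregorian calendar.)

May 19, 1810

May 1, 1810 is a Tuesday.
The first Saturday is therefore May 5 (4 days later).
The third Saturday is 5 + 2×7 = May 19.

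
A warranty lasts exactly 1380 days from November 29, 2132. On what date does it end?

September 9, 2136

+365 (one year) → Nov 29, 2133 (1015 left).
+365 (one year) → Nov 29, 2134 (650 left).
+365 (one year) → Nov 29, 2135 (285 left).
Nov has 30 days: +2 → Dec 1, 2135 (283 left).
Dec has 31 days: +31 → Jan 1, 2136 (252 left).
Jan has 31 days: +31 → Feb 1, 2136 (221 left).
Feb has 29 days: +29 → Mar 1, 2136 (192 left).
Mar has 31 days: +31 → Apr 1, 2136 (161 left).
Apr has 30 days: +30 → May 1, 2136 (131 left).
May has 31 days: +31 → Jun 1, 2136 (100 left).
Jun has 30 days: +30 → Jul 1, 2136 (70 left).
Jul has 31 days: +31 → Aug 1, 2136 (39 left).
Aug has 31 days: +31 → Sep 1, 2136 (8 left).
+8 → Sep 9, 2136.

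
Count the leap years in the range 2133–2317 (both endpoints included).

Multiples of 4 in [2133,2317]: 46.
Of those, multiples of 100: 2 (not leap unless ÷400).
Multiples of 400: 0.
Leap years = 46 − 2 + 0 = 44.

44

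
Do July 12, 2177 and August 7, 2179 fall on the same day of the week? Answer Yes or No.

From Jul 12, 2177 to Aug 7, 2179 is 756 days.
756 mod 7 = 0, so they are the same weekday.
(Jul 12, 2177 is a Saturday; Aug 7, 2179 is a Saturday.)

Yes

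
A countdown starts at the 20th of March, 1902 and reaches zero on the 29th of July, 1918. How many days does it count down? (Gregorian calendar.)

5975

Mar 20, 1902 → Mar 20, 1903: 365 days.
Mar 20, 1903 → Mar 20, 1904: 366 days (Feb 29, 1904 is in that span).
Mar 20, 1904 → Mar 20, 1905: 365 days.
Mar 20, 1905 → Mar 20, 1906: 365 days.
Mar 20, 1906 → Mar 20, 1907: 365 days.
Mar 20, 1907 → Mar 20, 1908: 366 days (Feb 29, 1908 is in that span).
Mar 20, 1908 → Mar 20, 1909: 365 days.
Mar 20, 1909 → Mar 20, 1910: 365 days.
Mar 20, 1910 → Mar 20, 1911: 365 days.
Mar 20, 1911 → Mar 20, 1912: 366 days (Feb 29, 1912 is in that span).
Mar 20, 1912 → Mar 20, 1913: 365 days.
Mar 20, 1913 → Mar 20, 1914: 365 days.
Mar 20, 1914 → Mar 20, 1915: 365 days.
Mar 20, 1915 → Mar 20, 1916: 366 days (Feb 29, 1916 is in that span).
Mar 20, 1916 → Mar 20, 1917: 365 days.
Mar 20, 1917 → Mar 20, 1918: 365 days.
Mar 20, 1918 → Apr 20, 1918: 31 days (March has 31).
Apr 20, 1918 → May 20, 1918: 30 days (April has 30).
May 20, 1918 → Jun 20, 1918: 31 days (May has 31).
Jun 20, 1918 → Jul 20, 1918: 30 days (June has 30).
Jul 20, 1918 → Jul 29, 1918: 9 days.
Total: 5975 days.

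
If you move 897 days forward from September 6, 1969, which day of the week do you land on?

Sunday

First find the weekday of Sep 6, 1969. Doomsday rule: the anchor day for the 1900s is Wednesday. For year 69: 69÷12 = 5 r 9, and 9÷4 = 2, so 5+9+2 = 16.
Wednesday + 16 ≡ Friday — that's 1969's doomsday.
In September the doomsday date is Sep 5.
Sep 6 is 1 day after Sep 5; 1 mod 7 = 1, so Friday + 1 = Saturday.
897 mod 7 = 1, so 897 days after a Saturday is Saturday + 1 = Sunday.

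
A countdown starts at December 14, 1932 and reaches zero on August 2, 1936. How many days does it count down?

Dec 14, 1932 → Dec 14, 1933: 365 days.
Dec 14, 1933 → Dec 14, 1934: 365 days.
Dec 14, 1934 → Dec 14, 1935: 365 days.
Dec 14, 1935 → Jan 14, 1936: 31 days (December has 31).
Jan 14, 1936 → Feb 14, 1936: 31 days (January has 31).
Feb 14, 1936 → Mar 14, 1936: 29 days (February has 29).
Mar 14, 1936 → Apr 14, 1936: 31 days (March has 31).
Apr 14, 1936 → May 14, 1936: 30 days (April has 30).
May 14, 1936 → Jun 14, 1936: 31 days (May has 31).
Jun 14, 1936 → Jul 14, 1936: 30 days (June has 30).
Jul 14, 1936 → Aug 2, 1936: 19 days.
Total: 1327 days.

1327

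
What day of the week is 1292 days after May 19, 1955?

Monday

May 19, 1955 is a Thursday.
1292 mod 7 = 4, so 1292 days after a Thursday is Thursday + 4 = Monday.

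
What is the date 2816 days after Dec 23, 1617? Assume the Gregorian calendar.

+365 (one year) → Dec 23, 1618 (2451 left).
+365 (one year) → Dec 23, 1619 (2086 left).
+366 (one year; includes Feb 29, 1620) → Dec 23, 1620 (1720 left).
+365 (one year) → Dec 23, 1621 (1355 left).
+365 (one year) → Dec 23, 1622 (990 left).
+365 (one year) → Dec 23, 1623 (625 left).
+366 (one year; includes Feb 29, 1624) → Dec 23, 1624 (259 left).
Dec has 31 days: +9 → Jan 1, 1625 (250 left).
Jan has 31 days: +31 → Feb 1, 1625 (219 left).
Feb has 28 days: +28 → Mar 1, 1625 (191 left).
Mar has 31 days: +31 → Apr 1, 1625 (160 left).
Apr has 30 days: +30 → May 1, 1625 (130 left).
May has 31 days: +31 → Jun 1, 1625 (99 left).
Jun has 30 days: +30 → Jul 1, 1625 (69 left).
Jul has 31 days: +31 → Aug 1, 1625 (38 left).
Aug has 31 days: +31 → Sep 1, 1625 (7 left).
+7 → Sep 8, 1625.

September 8, 1625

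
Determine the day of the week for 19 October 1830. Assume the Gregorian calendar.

Doomsday rule: the anchor day for the 1800s is Friday. For year 30: 30÷12 = 2 r 6, and 6÷4 = 1, so 2+6+1 = 9.
Friday + 9 ≡ Sunday — that's 1830's doomsday.
In October the doomsday date is Oct 10.
Oct 19 is 9 days after Oct 10; 9 mod 7 = 2, so Sunday + 2 = Tuesday.

Tuesday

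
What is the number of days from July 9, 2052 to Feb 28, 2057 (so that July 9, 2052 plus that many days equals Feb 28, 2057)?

Jul 9, 2052 → Jul 9, 2053: 365 days.
Jul 9, 2053 → Jul 9, 2054: 365 days.
Jul 9, 2054 → Jul 9, 2055: 365 days.
Jul 9, 2055 → Jul 9, 2056: 366 days (Feb 29, 2056 is in that span).
Jul 9, 2056 → Aug 9, 2056: 31 days (July has 31).
Aug 9, 2056 → Sep 9, 2056: 31 days (August has 31).
Sep 9, 2056 → Oct 9, 2056: 30 days (September has 30).
Oct 9, 2056 → Nov 9, 2056: 31 days (October has 31).
Nov 9, 2056 → Dec 9, 2056: 30 days (November has 30).
Dec 9, 2056 → Jan 9, 2057: 31 days (December has 31).
Jan 9, 2057 → Feb 9, 2057: 31 days (January has 31).
Feb 9, 2057 → Feb 28, 2057: 19 days.
Total: 1695 days.

1695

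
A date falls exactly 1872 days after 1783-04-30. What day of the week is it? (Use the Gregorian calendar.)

Saturday

First find the weekday of Apr 30, 1783. Doomsday rule: the anchor day for the 1700s is Sunday. For year 83: 83÷12 = 6 r 11, and 11÷4 = 2, so 6+11+2 = 19.
Sunday + 19 ≡ Friday — that's 1783's doomsday.
In April the doomsday date is Apr 4.
Apr 30 is 26 days after Apr 4; 26 mod 7 = 5, so Friday + 5 = Wednesday.
1872 mod 7 = 3, so 1872 days after a Wednesday is Wednesday + 3 = Saturday.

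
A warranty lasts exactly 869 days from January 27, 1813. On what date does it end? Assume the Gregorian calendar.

June 15, 1815

+365 (one year) → Jan 27, 1814 (504 left).
+365 (one year) → Jan 27, 1815 (139 left).
Jan has 31 days: +5 → Feb 1, 1815 (134 left).
Feb has 28 days: +28 → Mar 1, 1815 (106 left).
Mar has 31 days: +31 → Apr 1, 1815 (75 left).
Apr has 30 days: +30 → May 1, 1815 (45 left).
May has 31 days: +31 → Jun 1, 1815 (14 left).
+14 → Jun 15, 1815.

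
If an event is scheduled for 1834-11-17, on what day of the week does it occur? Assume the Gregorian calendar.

Monday

Doomsday rule: the anchor day for the 1800s is Friday. For year 34: 34÷12 = 2 r 10, and 10÷4 = 2, so 2+10+2 = 14.
Friday + 14 ≡ Friday — that's 1834's doomsday.
In November the doomsday date is Nov 7.
Nov 17 is 10 days after Nov 7; 10 mod 7 = 3, so Friday + 3 = Monday.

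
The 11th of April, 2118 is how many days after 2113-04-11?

Apr 11, 2113 → Apr 11, 2114: 365 days.
Apr 11, 2114 → Apr 11, 2115: 365 days.
Apr 11, 2115 → Apr 11, 2116: 366 days (Feb 29, 2116 is in that span).
Apr 11, 2116 → Apr 11, 2117: 365 days.
Apr 11, 2117 → May 11, 2117: 30 days (April has 30).
May 11, 2117 → Jun 11, 2117: 31 days (May has 31).
Jun 11, 2117 → Jul 11, 2117: 30 days (June has 30).
Jul 11, 2117 → Aug 11, 2117: 31 days (July has 31).
Aug 11, 2117 → Sep 11, 2117: 31 days (August has 31).
Sep 11, 2117 → Oct 11, 2117: 30 days (September has 30).
Oct 11, 2117 → Nov 11, 2117: 31 days (October has 31).
Nov 11, 2117 → Dec 11, 2117: 30 days (November has 30).
Dec 11, 2117 → Jan 11, 2118: 31 days (December has 31).
Jan 11, 2118 → Feb 11, 2118: 31 days (January has 31).
Feb 11, 2118 → Mar 11, 2118: 28 days (February has 28).
Mar 11, 2118 → Apr 11, 2118: 31 days.
Total: 1826 days.

1826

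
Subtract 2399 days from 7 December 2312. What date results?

−366 (one year; includes Feb 29, 2312) → Dec 7, 2311 (2033 left).
−365 (one year) → Dec 7, 2310 (1668 left).
−365 (one year) → Dec 7, 2309 (1303 left).
−365 (one year) → Dec 7, 2308 (938 left).
−366 (one year; includes Feb 29, 2308) → Dec 7, 2307 (572 left).
−365 (one year) → Dec 7, 2306 (207 left).
−7 → Nov 30, 2306 (end of Nov, 30 days; 200 left).
−30 → Oct 31, 2306 (end of Oct, 31 days; 170 left).
−31 → Sep 30, 2306 (end of Sep, 30 days; 139 left).
−30 → Aug 31, 2306 (end of Aug, 31 days; 109 left).
−31 → Jul 31, 2306 (end of Jul, 31 days; 78 left).
−31 → Jun 30, 2306 (end of Jun, 30 days; 47 left).
−30 → May 31, 2306 (end of May, 31 days; 17 left).
−17 → May 14, 2306.

May 14, 2306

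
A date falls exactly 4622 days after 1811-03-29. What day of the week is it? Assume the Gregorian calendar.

Mar 29, 1811 is a Friday.
4622 mod 7 = 2, so 4622 days after a Friday is Friday + 2 = Sunday.

Sunday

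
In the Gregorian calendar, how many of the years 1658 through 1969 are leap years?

75

Multiples of 4 in [1658,1969]: 78.
Of those, multiples of 100: 3 (not leap unless ÷400).
Multiples of 400: 0.
Leap years = 78 − 3 + 0 = 75.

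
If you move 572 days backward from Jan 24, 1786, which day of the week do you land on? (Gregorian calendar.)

Jan 24, 1786 is a Tuesday.
572 mod 7 = 5, so 572 days before a Tuesday is Tuesday − 5 = Thursday.

Thursday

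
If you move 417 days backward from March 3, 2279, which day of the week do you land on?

Mar 3, 2279 is a Monday.
417 mod 7 = 4, so 417 days before a Monday is Monday − 4 = Thursday.

Thursday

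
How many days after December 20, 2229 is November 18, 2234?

1794

Dec 20, 2229 → Dec 20, 2230: 365 days.
Dec 20, 2230 → Dec 20, 2231: 365 days.
Dec 20, 2231 → Dec 20, 2232: 366 days (Feb 29, 2232 is in that span).
Dec 20, 2232 → Dec 20, 2233: 365 days.
Dec 20, 2233 → Jan 20, 2234: 31 days (December has 31).
Jan 20, 2234 → Feb 20, 2234: 31 days (January has 31).
Feb 20, 2234 → Mar 20, 2234: 28 days (February has 28).
Mar 20, 2234 → Apr 20, 2234: 31 days (March has 31).
Apr 20, 2234 → May 20, 2234: 30 days (April has 30).
May 20, 2234 → Jun 20, 2234: 31 days (May has 31).
Jun 20, 2234 → Jul 20, 2234: 30 days (June has 30).
Jul 20, 2234 → Aug 20, 2234: 31 days (July has 31).
Aug 20, 2234 → Sep 20, 2234: 31 days (August has 31).
Sep 20, 2234 → Oct 20, 2234: 30 days (September has 30).
Oct 20, 2234 → Nov 18, 2234: 29 days.
Total: 1794 days.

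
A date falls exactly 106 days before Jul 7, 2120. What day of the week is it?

Saturday

First find the weekday of Jul 7, 2120. Doomsday rule: the anchor day for the 2100s is Sunday. For year 20: 20÷12 = 1 r 8, and 8÷4 = 2, so 1+8+2 = 11.
Sunday + 11 ≡ Thursday — that's 2120's doomsday.
In July the doomsday date is Jul 11.
Jul 7 is 4 days before Jul 11; 4 mod 7 = 4, so Thursday − 4 = Sunday.
106 mod 7 = 1, so 106 days before a Sunday is Sunday − 1 = Saturday.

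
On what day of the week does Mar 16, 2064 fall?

January 1, 2064 is a Tuesday.
Jan 1, 2064 → Feb 1, 2064: 31 days (January has 31).
Feb 1, 2064 → Mar 1, 2064: 29 days (February has 29).
Mar 1, 2064 → Mar 16, 2064: 15 days.
Total: 75 days.
75 mod 7 = 5, so Tuesday + 5 = Sunday.

Sunday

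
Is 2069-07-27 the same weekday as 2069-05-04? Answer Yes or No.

From May 4, 2069 to Jul 27, 2069 is 84 days.
84 mod 7 = 0, so they are the same weekday.
(May 4, 2069 is a Saturday; Jul 27, 2069 is a Saturday.)

Yes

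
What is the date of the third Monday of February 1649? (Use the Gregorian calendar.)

February 1, 1649 is a Monday.
The first Monday is therefore February 1 (same day).
The third Monday is 1 + 2×7 = February 15.

February 15, 1649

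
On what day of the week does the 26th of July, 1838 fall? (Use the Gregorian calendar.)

Thursday

Doomsday rule: the anchor day for the 1800s is Friday. For year 38: 38÷12 = 3 r 2, and 2÷4 = 0, so 3+2+0 = 5.
Friday + 5 ≡ Wednesday — that's 1838's doomsday.
In July the doomsday date is Jul 11.
Jul 26 is 15 days after Jul 11; 15 mod 7 = 1, so Wednesday + 1 = Thursday.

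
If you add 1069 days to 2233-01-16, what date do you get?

December 21, 2235

+365 (one year) → Jan 16, 2234 (704 left).
+365 (one year) → Jan 16, 2235 (339 left).
Jan has 31 days: +16 → Feb 1, 2235 (323 left).
Feb has 28 days: +28 → Mar 1, 2235 (295 left).
Mar has 31 days: +31 → Apr 1, 2235 (264 left).
Apr has 30 days: +30 → May 1, 2235 (234 left).
May has 31 days: +31 → Jun 1, 2235 (203 left).
Jun has 30 days: +30 → Jul 1, 2235 (173 left).
Jul has 31 days: +31 → Aug 1, 2235 (142 left).
Aug has 31 days: +31 → Sep 1, 2235 (111 left).
Sep has 30 days: +30 → Oct 1, 2235 (81 left).
Oct has 31 days: +31 → Nov 1, 2235 (50 left).
Nov has 30 days: +30 → Dec 1, 2235 (20 left).
+20 → Dec 21, 2235.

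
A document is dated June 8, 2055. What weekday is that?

Tuesday

Doomsday rule: the anchor day for the 2000s is Tuesday. For year 55: 55÷12 = 4 r 7, and 7÷4 = 1, so 4+7+1 = 12.
Tuesday + 12 ≡ Sunday — that's 2055's doomsday.
In June the doomsday date is Jun 6.
Jun 8 is 2 days after Jun 6; 2 mod 7 = 2, so Sunday + 2 = Tuesday.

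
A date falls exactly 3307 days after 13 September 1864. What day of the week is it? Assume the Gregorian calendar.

Friday

First find the weekday of Sep 13, 1864. Doomsday rule: the anchor day for the 1800s is Friday. For year 64: 64÷12 = 5 r 4, and 4÷4 = 1, so 5+4+1 = 10.
Friday + 10 ≡ Monday — that's 1864's doomsday.
In September the doomsday date is Sep 5.
Sep 13 is 8 days after Sep 5; 8 mod 7 = 1, so Monday + 1 = Tuesday.
3307 mod 7 = 3, so 3307 days after a Tuesday is Tuesday + 3 = Friday.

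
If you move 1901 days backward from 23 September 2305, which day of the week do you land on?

First find the weekday of Sep 23, 2305. Doomsday rule: the anchor day for the 2300s is Wednesday. For year 05: 5÷12 = 0 r 5, and 5÷4 = 1, so 0+5+1 = 6.
Wednesday + 6 ≡ Tuesday — that's 2305's doomsday.
In September the doomsday date is Sep 5.
Sep 23 is 18 days after Sep 5; 18 mod 7 = 4, so Tuesday + 4 = Saturday.
1901 mod 7 = 4, so 1901 days before a Saturday is Saturday − 4 = Tuesday.

Tuesday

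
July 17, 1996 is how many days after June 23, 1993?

Jun 23, 1993 → Jun 23, 1994: 365 days.
Jun 23, 1994 → Jun 23, 1995: 365 days.
Jun 23, 1995 → Jul 23, 1995: 30 days (June has 30).
Jul 23, 1995 → Aug 23, 1995: 31 days (July has 31).
Aug 23, 1995 → Sep 23, 1995: 31 days (August has 31).
Sep 23, 1995 → Oct 23, 1995: 30 days (September has 30).
Oct 23, 1995 → Nov 23, 1995: 31 days (October has 31).
Nov 23, 1995 → Dec 23, 1995: 30 days (November has 30).
Dec 23, 1995 → Jan 23, 1996: 31 days (December has 31).
Jan 23, 1996 → Feb 23, 1996: 31 days (January has 31).
Feb 23, 1996 → Mar 23, 1996: 29 days (February has 29).
Mar 23, 1996 → Apr 23, 1996: 31 days (March has 31).
Apr 23, 1996 → May 23, 1996: 30 days (April has 30).
May 23, 1996 → Jun 23, 1996: 31 days (May has 31).
Jun 23, 1996 → Jul 17, 1996: 24 days.
Total: 1120 days.

1120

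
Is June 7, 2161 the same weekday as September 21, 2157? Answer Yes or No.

From Sep 21, 2157 to Jun 7, 2161 is 1355 days.
1355 mod 7 = 4, so they are different weekdays.
(Sep 21, 2157 is a Wednesday; Jun 7, 2161 is a Sunday.)

No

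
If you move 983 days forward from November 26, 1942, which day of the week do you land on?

Sunday

First find the weekday of Nov 26, 1942. Doomsday rule: the anchor day for the 1900s is Wednesday. For year 42: 42÷12 = 3 r 6, and 6÷4 = 1, so 3+6+1 = 10.
Wednesday + 10 ≡ Saturday — that's 1942's doomsday.
In November the doomsday date is Nov 7.
Nov 26 is 19 days after Nov 7; 19 mod 7 = 5, so Saturday + 5 = Thursday.
983 mod 7 = 3, so 983 days after a Thursday is Thursday + 3 = Sunday.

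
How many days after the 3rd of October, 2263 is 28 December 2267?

1547

Oct 3, 2263 → Oct 3, 2264: 366 days (Feb 29, 2264 is in that span).
Oct 3, 2264 → Oct 3, 2265: 365 days.
Oct 3, 2265 → Oct 3, 2266: 365 days.
Oct 3, 2266 → Oct 3, 2267: 365 days.
Oct 3, 2267 → Nov 3, 2267: 31 days (October has 31).
Nov 3, 2267 → Dec 3, 2267: 30 days (November has 30).
Dec 3, 2267 → Dec 28, 2267: 25 days.
Total: 1547 days.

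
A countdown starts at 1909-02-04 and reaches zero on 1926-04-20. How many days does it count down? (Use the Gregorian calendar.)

6284

Feb 4, 1909 → Feb 4, 1910: 365 days.
Feb 4, 1910 → Feb 4, 1911: 365 days.
Feb 4, 1911 → Feb 4, 1912: 365 days.
Feb 4, 1912 → Feb 4, 1913: 366 days (Feb 29, 1912 is in that span).
Feb 4, 1913 → Feb 4, 1914: 365 days.
Feb 4, 1914 → Feb 4, 1915: 365 days.
Feb 4, 1915 → Feb 4, 1916: 365 days.
Feb 4, 1916 → Feb 4, 1917: 366 days (Feb 29, 1916 is in that span).
Feb 4, 1917 → Feb 4, 1918: 365 days.
Feb 4, 1918 → Feb 4, 1919: 365 days.
Feb 4, 1919 → Feb 4, 1920: 365 days.
Feb 4, 1920 → Feb 4, 1921: 366 days (Feb 29, 1920 is in that span).
Feb 4, 1921 → Feb 4, 1922: 365 days.
Feb 4, 1922 → Feb 4, 1923: 365 days.
Feb 4, 1923 → Feb 4, 1924: 365 days.
Feb 4, 1924 → Feb 4, 1925: 366 days (Feb 29, 1924 is in that span).
Feb 4, 1925 → Feb 4, 1926: 365 days.
Feb 4, 1926 → Mar 4, 1926: 28 days (February has 28).
Mar 4, 1926 → Apr 4, 1926: 31 days (March has 31).
Apr 4, 1926 → Apr 20, 1926: 16 days.
Total: 6284 days.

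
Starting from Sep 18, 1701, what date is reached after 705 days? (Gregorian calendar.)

+365 (one year) → Sep 18, 1702 (340 left).
Sep has 30 days: +13 → Oct 1, 1702 (327 left).
Oct has 31 days: +31 → Nov 1, 1702 (296 left).
Nov has 30 days: +30 → Dec 1, 1702 (266 left).
Dec has 31 days: +31 → Jan 1, 1703 (235 left).
Jan has 31 days: +31 → Feb 1, 1703 (204 left).
Feb has 28 days: +28 → Mar 1, 1703 (176 left).
Mar has 31 days: +31 → Apr 1, 1703 (145 left).
Apr has 30 days: +30 → May 1, 1703 (115 left).
May has 31 days: +31 → Jun 1, 1703 (84 left).
Jun has 30 days: +30 → Jul 1, 1703 (54 left).
Jul has 31 days: +31 → Aug 1, 1703 (23 left).
+23 → Aug 24, 1703.

August 24, 1703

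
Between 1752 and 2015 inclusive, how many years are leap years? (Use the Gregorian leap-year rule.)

64

Multiples of 4 in [1752,2015]: 66.
Of those, multiples of 100: 3 (not leap unless ÷400).
Multiples of 400: 1.
Leap years = 66 − 3 + 1 = 64.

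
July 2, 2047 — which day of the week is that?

Doomsday rule: the anchor day for the 2000s is Tuesday. For year 47: 47÷12 = 3 r 11, and 11÷4 = 2, so 3+11+2 = 16.
Tuesday + 16 ≡ Thursday — that's 2047's doomsday.
In July the doomsday date is Jul 11.
Jul 2 is 9 days before Jul 11; 9 mod 7 = 2, so Thursday − 2 = Tuesday.

Tuesday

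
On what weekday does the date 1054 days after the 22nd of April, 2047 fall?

First find the weekday of Apr 22, 2047. Doomsday rule: the anchor day for the 2000s is Tuesday. For year 47: 47÷12 = 3 r 11, and 11÷4 = 2, so 3+11+2 = 16.
Tuesday + 16 ≡ Thursday — that's 2047's doomsday.
In April the doomsday date is Apr 4.
Apr 22 is 18 days after Apr 4; 18 mod 7 = 4, so Thursday + 4 = Monday.
1054 mod 7 = 4, so 1054 days after a Monday is Monday + 4 = Friday.

Friday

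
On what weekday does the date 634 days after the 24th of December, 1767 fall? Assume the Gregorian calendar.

Dec 24, 1767 is a Thursday.
634 mod 7 = 4, so 634 days after a Thursday is Thursday + 4 = Monday.

Monday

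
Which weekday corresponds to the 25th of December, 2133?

Doomsday rule: the anchor day for the 2100s is Sunday. For year 33: 33÷12 = 2 r 9, and 9÷4 = 2, so 2+9+2 = 13.
Sunday + 13 ≡ Saturday — that's 2133's doomsday.
In December the doomsday date is Dec 12.
Dec 25 is 13 days after Dec 12; 13 mod 7 = 6, so Saturday + 6 = Friday.

Friday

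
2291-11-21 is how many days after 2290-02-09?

650

Feb 9, 2290 → Feb 9, 2291: 365 days.
Feb 9, 2291 → Mar 9, 2291: 28 days (February has 28).
Mar 9, 2291 → Apr 9, 2291: 31 days (March has 31).
Apr 9, 2291 → May 9, 2291: 30 days (April has 30).
May 9, 2291 → Jun 9, 2291: 31 days (May has 31).
Jun 9, 2291 → Jul 9, 2291: 30 days (June has 30).
Jul 9, 2291 → Aug 9, 2291: 31 days (July has 31).
Aug 9, 2291 → Sep 9, 2291: 31 days (August has 31).
Sep 9, 2291 → Oct 9, 2291: 30 days (September has 30).
Oct 9, 2291 → Nov 9, 2291: 31 days (October has 31).
Nov 9, 2291 → Nov 21, 2291: 12 days.
Total: 650 days.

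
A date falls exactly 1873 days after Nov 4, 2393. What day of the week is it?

First find the weekday of Nov 4, 2393. Doomsday rule: the anchor day for the 2300s is Wednesday. For year 93: 93÷12 = 7 r 9, and 9÷4 = 2, so 7+9+2 = 18.
Wednesday + 18 ≡ Sunday — that's 2393's doomsday.
In November the doomsday date is Nov 7.
Nov 4 is 3 days before Nov 7; 3 mod 7 = 3, so Sunday − 3 = Thursday.
1873 mod 7 = 4, so 1873 days after a Thursday is Thursday + 4 = Monday.

Monday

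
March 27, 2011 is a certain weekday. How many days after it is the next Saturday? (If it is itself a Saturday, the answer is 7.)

6

Mar 27, 2011 is a Sunday.
From Sunday to the next Saturday is 6 days.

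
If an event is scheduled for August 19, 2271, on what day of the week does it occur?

Doomsday rule: the anchor day for the 2200s is Friday. For year 71: 71÷12 = 5 r 11, and 11÷4 = 2, so 5+11+2 = 18.
Friday + 18 ≡ Tuesday — that's 2271's doomsday.
In August the doomsday date is Aug 8.
Aug 19 is 11 days after Aug 8; 11 mod 7 = 4, so Tuesday + 4 = Saturday.

Saturday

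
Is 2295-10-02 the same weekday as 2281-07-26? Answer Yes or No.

No

From Jul 26, 2281 to Oct 2, 2295 is 5181 days.
5181 mod 7 = 1, so they are different weekdays.
(Jul 26, 2281 is a Tuesday; Oct 2, 2295 is a Wednesday.)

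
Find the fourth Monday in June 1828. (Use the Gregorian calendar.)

June 23, 1828

June 1, 1828 is a Sunday.
The first Monday is therefore June 2 (1 days later).
The fourth Monday is 2 + 3×7 = June 23.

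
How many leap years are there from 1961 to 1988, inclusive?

7

Multiples of 4 in [1961,1988]: 7.
Of those, multiples of 100: 0 (not leap unless ÷400).
Multiples of 400: 0.
Leap years = 7 − 0 + 0 = 7.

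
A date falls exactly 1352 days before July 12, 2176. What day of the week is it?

First find the weekday of Jul 12, 2176. Doomsday rule: the anchor day for the 2100s is Sunday. For year 76: 76÷12 = 6 r 4, and 4÷4 = 1, so 6+4+1 = 11.
Sunday + 11 ≡ Thursday — that's 2176's doomsday.
In July the doomsday date is Jul 11.
Jul 12 is 1 day after Jul 11; 1 mod 7 = 1, so Thursday + 1 = Friday.
1352 mod 7 = 1, so 1352 days before a Friday is Friday − 1 = Thursday.

Thursday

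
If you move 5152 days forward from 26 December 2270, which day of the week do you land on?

Monday

First find the weekday of Dec 26, 2270. Doomsday rule: the anchor day for the 2200s is Friday. For year 70: 70÷12 = 5 r 10, and 10÷4 = 2, so 5+10+2 = 17.
Friday + 17 ≡ Monday — that's 2270's doomsday.
In December the doomsday date is Dec 12.
Dec 26 is 14 days after Dec 12; 14 mod 7 = 0, so Monday + 0 = Monday.
5152 mod 7 = 0, so 5152 days after a Monday is Monday + 0 = Monday.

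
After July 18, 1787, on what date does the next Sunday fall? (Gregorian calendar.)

Jul 18, 1787 is a Wednesday.
From Wednesday to the next Sunday is 4 days.
Jul 18, 1787 + 4 = Jul 22, 1787.

July 22, 1787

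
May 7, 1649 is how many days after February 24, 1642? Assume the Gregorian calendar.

Feb 24, 1642 → Feb 24, 1643: 365 days.
Feb 24, 1643 → Feb 24, 1644: 365 days.
Feb 24, 1644 → Feb 24, 1645: 366 days (Feb 29, 1644 is in that span).
Feb 24, 1645 → Feb 24, 1646: 365 days.
Feb 24, 1646 → Feb 24, 1647: 365 days.
Feb 24, 1647 → Feb 24, 1648: 365 days.
Feb 24, 1648 → Feb 24, 1649: 366 days (Feb 29, 1648 is in that span).
Feb 24, 1649 → Mar 24, 1649: 28 days (February has 28).
Mar 24, 1649 → Apr 24, 1649: 31 days (March has 31).
Apr 24, 1649 → May 7, 1649: 13 days.
Total: 2629 days.

2629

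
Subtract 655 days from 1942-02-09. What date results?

−365 (one year) → Feb 9, 1941 (290 left).
−9 → Jan 31, 1941 (end of Jan, 31 days; 281 left).
−31 → Dec 31, 1940 (end of Dec, 31 days; 250 left).
−31 → Nov 30, 1940 (end of Nov, 30 days; 219 left).
−30 → Oct 31, 1940 (end of Oct, 31 days; 189 left).
−31 → Sep 30, 1940 (end of Sep, 30 days; 158 left).
−30 → Aug 31, 1940 (end of Aug, 31 days; 128 left).
−31 → Jul 31, 1940 (end of Jul, 31 days; 97 left).
−31 → Jun 30, 1940 (end of Jun, 30 days; 66 left).
−30 → May 31, 1940 (end of May, 31 days; 36 left).
−31 → Apr 30, 1940 (end of Apr, 30 days; 5 left).
−5 → Apr 25, 1940.

April 25, 1940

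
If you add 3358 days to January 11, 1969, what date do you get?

+365 (one year) → Jan 11, 1970 (2993 left).
+365 (one year) → Jan 11, 1971 (2628 left).
+365 (one year) → Jan 11, 1972 (2263 left).
+366 (one year; includes Feb 29, 1972) → Jan 11, 1973 (1897 left).
+365 (one year) → Jan 11, 1974 (1532 left).
+365 (one year) → Jan 11, 1975 (1167 left).
+365 (one year) → Jan 11, 1976 (802 left).
+366 (one year; includes Feb 29, 1976) → Jan 11, 1977 (436 left).
+365 (one year) → Jan 11, 1978 (71 left).
Jan has 31 days: +21 → Feb 1, 1978 (50 left).
Feb has 28 days: +28 → Mar 1, 1978 (22 left).
+22 → Mar 23, 1978.

March 23, 1978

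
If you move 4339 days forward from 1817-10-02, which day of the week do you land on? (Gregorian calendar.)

Oct 2, 1817 is a Thursday.
4339 mod 7 = 6, so 4339 days after a Thursday is Thursday + 6 = Wednesday.

Wednesday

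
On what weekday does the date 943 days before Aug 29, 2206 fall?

Sunday

Aug 29, 2206 is a Friday.
943 mod 7 = 5, so 943 days before a Friday is Friday − 5 = Sunday.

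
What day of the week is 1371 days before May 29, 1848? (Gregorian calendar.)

Tuesday

May 29, 1848 is a Monday.
1371 mod 7 = 6, so 1371 days before a Monday is Monday − 6 = Tuesday.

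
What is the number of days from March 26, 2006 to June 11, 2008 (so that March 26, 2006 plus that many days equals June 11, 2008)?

808

Mar 26, 2006 → Mar 26, 2007: 365 days.
Mar 26, 2007 → Mar 26, 2008: 366 days (Feb 29, 2008 is in that span).
Mar 26, 2008 → Apr 26, 2008: 31 days (March has 31).
Apr 26, 2008 → May 26, 2008: 30 days (April has 30).
May 26, 2008 → Jun 11, 2008: 16 days.
Total: 808 days.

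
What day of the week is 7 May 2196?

Doomsday rule: the anchor day for the 2100s is Sunday. For year 96: 96÷12 = 8 r 0, and 0÷4 = 0, so 8+0+0 = 8.
Sunday + 8 ≡ Monday — that's 2196's doomsday.
In May the doomsday date is May 9.
May 7 is 2 days before May 9; 2 mod 7 = 2, so Monday − 2 = Saturday.

Saturday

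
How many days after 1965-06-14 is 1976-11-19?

4176

Jun 14, 1965 → Jun 14, 1966: 365 days.
Jun 14, 1966 → Jun 14, 1967: 365 days.
Jun 14, 1967 → Jun 14, 1968: 366 days (Feb 29, 1968 is in that span).
Jun 14, 1968 → Jun 14, 1969: 365 days.
Jun 14, 1969 → Jun 14, 1970: 365 days.
Jun 14, 1970 → Jun 14, 1971: 365 days.
Jun 14, 1971 → Jun 14, 1972: 366 days (Feb 29, 1972 is in that span).
Jun 14, 1972 → Jun 14, 1973: 365 days.
Jun 14, 1973 → Jun 14, 1974: 365 days.
Jun 14, 1974 → Jun 14, 1975: 365 days.
Jun 14, 1975 → Jun 14, 1976: 366 days (Feb 29, 1976 is in that span).
Jun 14, 1976 → Jul 14, 1976: 30 days (June has 30).
Jul 14, 1976 → Aug 14, 1976: 31 days (July has 31).
Aug 14, 1976 → Sep 14, 1976: 31 days (August has 31).
Sep 14, 1976 → Oct 14, 1976: 30 days (September has 30).
Oct 14, 1976 → Nov 14, 1976: 31 days (October has 31).
Nov 14, 1976 → Nov 19, 1976: 5 days.
Total: 4176 days.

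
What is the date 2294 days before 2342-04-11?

December 30, 2335

−365 (one year) → Apr 11, 2341 (1929 left).
−365 (one year) → Apr 11, 2340 (1564 left).
−366 (one year; includes Feb 29, 2340) → Apr 11, 2339 (1198 left).
−365 (one year) → Apr 11, 2338 (833 left).
−365 (one year) → Apr 11, 2337 (468 left).
−365 (one year) → Apr 11, 2336 (103 left).
−11 → Mar 31, 2336 (end of Mar, 31 days; 92 left).
−31 → Feb 29, 2336 (end of Feb, 29 days; 61 left).
−29 → Jan 31, 2336 (end of Jan, 31 days; 32 left).
−31 → Dec 31, 2335 (end of Dec, 31 days; 1 left).
−1 → Dec 30, 2335.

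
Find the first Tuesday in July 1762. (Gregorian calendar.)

July 1, 1762 is a Thursday.
The first Tuesday is therefore July 6 (5 days later).

July 6, 1762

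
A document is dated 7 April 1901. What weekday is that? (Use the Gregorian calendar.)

Sunday

January 1, 1901 is a Tuesday.
Jan 1, 1901 → Feb 1, 1901: 31 days (January has 31).
Feb 1, 1901 → Mar 1, 1901: 28 days (February has 28).
Mar 1, 1901 → Apr 1, 1901: 31 days (March has 31).
Apr 1, 1901 → Apr 7, 1901: 6 days.
Total: 96 days.
96 mod 7 = 5, so Tuesday + 5 = Sunday.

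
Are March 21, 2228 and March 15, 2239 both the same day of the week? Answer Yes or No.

Yes

From Mar 21, 2228 to Mar 15, 2239 is 4011 days.
4011 mod 7 = 0, so they are the same weekday.
(Mar 21, 2228 is a Friday; Mar 15, 2239 is a Friday.)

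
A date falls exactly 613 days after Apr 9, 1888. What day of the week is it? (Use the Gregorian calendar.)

Apr 9, 1888 is a Monday.
613 mod 7 = 4, so 613 days after a Monday is Monday + 4 = Friday.

Friday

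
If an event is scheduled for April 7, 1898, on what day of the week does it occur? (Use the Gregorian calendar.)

Doomsday rule: the anchor day for the 1800s is Friday. For year 98: 98÷12 = 8 r 2, and 2÷4 = 0, so 8+2+0 = 10.
Friday + 10 ≡ Monday — that's 1898's doomsday.
In April the doomsday date is Apr 4.
Apr 7 is 3 days after Apr 4; 3 mod 7 = 3, so Monday + 3 = Thursday.

Thursday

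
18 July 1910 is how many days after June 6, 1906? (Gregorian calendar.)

Jun 6, 1906 → Jun 6, 1907: 365 days.
Jun 6, 1907 → Jun 6, 1908: 366 days (Feb 29, 1908 is in that span).
Jun 6, 1908 → Jun 6, 1909: 365 days.
Jun 6, 1909 → Jun 6, 1910: 365 days.
Jun 6, 1910 → Jul 6, 1910: 30 days (June has 30).
Jul 6, 1910 → Jul 18, 1910: 12 days.
Total: 1503 days.

1503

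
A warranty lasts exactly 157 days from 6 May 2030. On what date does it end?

October 10, 2030

May has 31 days: +26 → Jun 1, 2030 (131 left).
Jun has 30 days: +30 → Jul 1, 2030 (101 left).
Jul has 31 days: +31 → Aug 1, 2030 (70 left).
Aug has 31 days: +31 → Sep 1, 2030 (39 left).
Sep has 30 days: +30 → Oct 1, 2030 (9 left).
+9 → Oct 10, 2030.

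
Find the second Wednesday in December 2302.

December 1, 2302 is a Monday.
The first Wednesday is therefore December 3 (2 days later).
The second Wednesday is 3 + 1×7 = December 10.

December 10, 2302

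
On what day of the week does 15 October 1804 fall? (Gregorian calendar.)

Monday

Doomsday rule: the anchor day for the 1800s is Friday. For year 04: 4÷12 = 0 r 4, and 4÷4 = 1, so 0+4+1 = 5.
Friday + 5 ≡ Wednesday — that's 1804's doomsday.
In October the doomsday date is Oct 10.
Oct 15 is 5 days after Oct 10; 5 mod 7 = 5, so Wednesday + 5 = Monday.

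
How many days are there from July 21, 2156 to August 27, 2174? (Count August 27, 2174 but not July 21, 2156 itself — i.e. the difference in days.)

Jul 21, 2156 → Jul 21, 2157: 365 days.
Jul 21, 2157 → Jul 21, 2158: 365 days.
Jul 21, 2158 → Jul 21, 2159: 365 days.
Jul 21, 2159 → Jul 21, 2160: 366 days (Feb 29, 2160 is in that span).
Jul 21, 2160 → Jul 21, 2161: 365 days.
Jul 21, 2161 → Jul 21, 2162: 365 days.
Jul 21, 2162 → Jul 21, 2163: 365 days.
Jul 21, 2163 → Jul 21, 2164: 366 days (Feb 29, 2164 is in that span).
Jul 21, 2164 → Jul 21, 2165: 365 days.
Jul 21, 2165 → Jul 21, 2166: 365 days.
Jul 21, 2166 → Jul 21, 2167: 365 days.
Jul 21, 2167 → Jul 21, 2168: 366 days (Feb 29, 2168 is in that span).
Jul 21, 2168 → Jul 21, 2169: 365 days.
Jul 21, 2169 → Jul 21, 2170: 365 days.
Jul 21, 2170 → Jul 21, 2171: 365 days.
Jul 21, 2171 → Jul 21, 2172: 366 days (Feb 29, 2172 is in that span).
Jul 21, 2172 → Jul 21, 2173: 365 days.
Jul 21, 2173 → Jul 21, 2174: 365 days.
Jul 21, 2174 → Aug 21, 2174: 31 days (July has 31).
Aug 21, 2174 → Aug 27, 2174: 6 days.
Total: 6611 days.

6611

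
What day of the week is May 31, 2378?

Doomsday rule: the anchor day for the 2300s is Wednesday. For year 78: 78÷12 = 6 r 6, and 6÷4 = 1, so 6+6+1 = 13.
Wednesday + 13 ≡ Tuesday — that's 2378's doomsday.
In May the doomsday date is May 9.
May 31 is 22 days after May 9; 22 mod 7 = 1, so Tuesday + 1 = Wednesday.

Wednesday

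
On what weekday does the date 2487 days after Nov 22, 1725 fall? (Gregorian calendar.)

Nov 22, 1725 is a Thursday.
2487 mod 7 = 2, so 2487 days after a Thursday is Thursday + 2 = Saturday.

Saturday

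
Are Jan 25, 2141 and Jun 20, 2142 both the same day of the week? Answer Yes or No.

Yes

From Jan 25, 2141 to Jun 20, 2142 is 511 days.
511 mod 7 = 0, so they are the same weekday.
(Jan 25, 2141 is a Wednesday; Jun 20, 2142 is a Wednesday.)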